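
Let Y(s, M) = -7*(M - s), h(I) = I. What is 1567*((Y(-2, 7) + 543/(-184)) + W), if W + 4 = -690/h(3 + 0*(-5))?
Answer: -86484297/184 ≈ -4.7002e+5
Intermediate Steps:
Y(s, M) = -7*M + 7*s
W = -234 (W = -4 - 690/(3 + 0*(-5)) = -4 - 690/(3 + 0) = -4 - 690/3 = -4 - 690*⅓ = -4 - 230 = -234)
1567*((Y(-2, 7) + 543/(-184)) + W) = 1567*(((-7*7 + 7*(-2)) + 543/(-184)) - 234) = 1567*(((-49 - 14) + 543*(-1/184)) - 234) = 1567*((-63 - 543/184) - 234) = 1567*(-12135/184 - 234) = 1567*(-55191/184) = -86484297/184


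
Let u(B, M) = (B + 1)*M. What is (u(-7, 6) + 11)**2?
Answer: 625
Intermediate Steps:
u(B, M) = M*(1 + B) (u(B, M) = (1 + B)*M = M*(1 + B))
(u(-7, 6) + 11)**2 = (6*(1 - 7) + 11)**2 = (6*(-6) + 11)**2 = (-36 + 11)**2 = (-25)**2 = 625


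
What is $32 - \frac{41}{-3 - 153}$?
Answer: $\frac{5033}{156} \approx 32.263$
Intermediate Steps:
$32 - \frac{41}{-3 - 153} = 32 - \frac{41}{-156} = 32 - - \frac{41}{156} = 32 + \frac{41}{156} = \frac{5033}{156}$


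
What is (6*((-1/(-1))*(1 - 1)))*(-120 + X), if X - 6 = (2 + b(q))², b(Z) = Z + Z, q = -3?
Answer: 0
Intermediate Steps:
b(Z) = 2*Z
X = 22 (X = 6 + (2 + 2*(-3))² = 6 + (2 - 6)² = 6 + (-4)² = 6 + 16 = 22)
(6*((-1/(-1))*(1 - 1)))*(-120 + X) = (6*((-1/(-1))*(1 - 1)))*(-120 + 22) = (6*(-1*(-1)*0))*(-98) = (6*(1*0))*(-98) = (6*0)*(-98) = 0*(-98) = 0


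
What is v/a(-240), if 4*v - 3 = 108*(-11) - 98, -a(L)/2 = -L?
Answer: 1283/1920 ≈ 0.66823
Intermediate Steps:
a(L) = 2*L (a(L) = -(-2)*L = 2*L)
v = -1283/4 (v = 3/4 + (108*(-11) - 98)/4 = 3/4 + (-1188 - 98)/4 = 3/4 + (1/4)*(-1286) = 3/4 - 643/2 = -1283/4 ≈ -320.75)
v/a(-240) = -1283/(4*(2*(-240))) = -1283/4/(-480) = -1283/4*(-1/480) = 1283/1920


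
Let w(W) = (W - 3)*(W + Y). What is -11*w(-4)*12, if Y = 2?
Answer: -1848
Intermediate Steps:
w(W) = (-3 + W)*(2 + W) (w(W) = (W - 3)*(W + 2) = (-3 + W)*(2 + W))
-11*w(-4)*12 = -11*(-6 + (-4)² - 1*(-4))*12 = -11*(-6 + 16 + 4)*12 = -11*14*12 = -154*12 = -1*1848 = -1848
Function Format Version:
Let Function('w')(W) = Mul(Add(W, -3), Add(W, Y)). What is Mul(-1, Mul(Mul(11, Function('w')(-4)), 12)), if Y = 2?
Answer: -1848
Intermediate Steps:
Function('w')(W) = Mul(Add(-3, W), Add(2, W)) (Function('w')(W) = Mul(Add(W, -3), Add(W, 2)) = Mul(Add(-3, W), Add(2, W)))
Mul(-1, Mul(Mul(11, Function('w')(-4)), 12)) = Mul(-1, Mul(Mul(11, Add(-6, Pow(-4, 2), Mul(-1, -4))), 12)) = Mul(-1, Mul(Mul(11, Add(-6, 16, 4)), 12)) = Mul(-1, Mul(Mul(11, 14), 12)) = Mul(-1, Mul(154, 12)) = Mul(-1, 1848) = -1848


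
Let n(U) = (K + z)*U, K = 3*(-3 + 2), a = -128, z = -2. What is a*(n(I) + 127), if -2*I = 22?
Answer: -23296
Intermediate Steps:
I = -11 (I = -½*22 = -11)
K = -3 (K = 3*(-1) = -3)
n(U) = -5*U (n(U) = (-3 - 2)*U = -5*U)
a*(n(I) + 127) = -128*(-5*(-11) + 127) = -128*(55 + 127) = -128*182 = -23296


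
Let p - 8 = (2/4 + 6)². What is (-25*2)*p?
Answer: -5025/2 ≈ -2512.5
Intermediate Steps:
p = 201/4 (p = 8 + (2/4 + 6)² = 8 + (2*(¼) + 6)² = 8 + (½ + 6)² = 8 + (13/2)² = 8 + 169/4 = 201/4 ≈ 50.250)
(-25*2)*p = -25*2*(201/4) = -50*201/4 = -5025/2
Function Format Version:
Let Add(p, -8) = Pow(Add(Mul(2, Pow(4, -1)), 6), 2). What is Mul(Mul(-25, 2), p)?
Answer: Rational(-5025, 2) ≈ -2512.5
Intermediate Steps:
p = Rational(201, 4) (p = Add(8, Pow(Add(Mul(2, Pow(4, -1)), 6), 2)) = Add(8, Pow(Add(Mul(2, Rational(1, 4)), 6), 2)) = Add(8, Pow(Add(Rational(1, 2), 6), 2)) = Add(8, Pow(Rational(13, 2), 2)) = Add(8, Rational(169, 4)) = Rational(201, 4) ≈ 50.250)
Mul(Mul(-25, 2), p) = Mul(Mul(-25, 2), Rational(201, 4)) = Mul(-50, Rational(201, 4)) = Rational(-5025, 2)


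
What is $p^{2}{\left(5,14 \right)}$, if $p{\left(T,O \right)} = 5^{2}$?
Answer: $625$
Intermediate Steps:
$p{\left(T,O \right)} = 25$
$p^{2}{\left(5,14 \right)} = 25^{2} = 625$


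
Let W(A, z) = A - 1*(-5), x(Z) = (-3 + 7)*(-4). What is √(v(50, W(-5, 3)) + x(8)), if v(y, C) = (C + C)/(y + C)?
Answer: 4*I ≈ 4.0*I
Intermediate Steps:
x(Z) = -16 (x(Z) = 4*(-4) = -16)
W(A, z) = 5 + A (W(A, z) = A + 5 = 5 + A)
v(y, C) = 2*C/(C + y) (v(y, C) = (2*C)/(C + y) = 2*C/(C + y))
√(v(50, W(-5, 3)) + x(8)) = √(2*(5 - 5)/((5 - 5) + 50) - 16) = √(2*0/(0 + 50) - 16) = √(2*0/50 - 16) = √(2*0*(1/50) - 16) = √(0 - 16) = √(-16) = 4*I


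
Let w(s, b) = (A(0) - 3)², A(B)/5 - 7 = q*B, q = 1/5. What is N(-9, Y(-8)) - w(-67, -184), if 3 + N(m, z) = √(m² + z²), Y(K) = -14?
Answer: -1027 + √277 ≈ -1010.4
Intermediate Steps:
q = ⅕ ≈ 0.20000
A(B) = 35 + B (A(B) = 35 + 5*(B/5) = 35 + B)
w(s, b) = 1024 (w(s, b) = ((35 + 0) - 3)² = (35 - 3)² = 32² = 1024)
N(m, z) = -3 + √(m² + z²)
N(-9, Y(-8)) - w(-67, -184) = (-3 + √((-9)² + (-14)²)) - 1*1024 = (-3 + √(81 + 196)) - 1024 = (-3 + √277) - 1024 = -1027 + √277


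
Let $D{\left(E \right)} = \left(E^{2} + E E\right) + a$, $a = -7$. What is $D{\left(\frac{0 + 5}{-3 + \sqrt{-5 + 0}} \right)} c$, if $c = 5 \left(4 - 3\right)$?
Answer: $\frac{5 \left(- 21 \sqrt{5} + 11 i\right)}{2 i + 3 \sqrt{5}} \approx -29.898 + 17.113 i$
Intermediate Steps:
$c = 5$ ($c = 5 \cdot 1 = 5$)
$D{\left(E \right)} = -7 + 2 E^{2}$ ($D{\left(E \right)} = \left(E^{2} + E E\right) - 7 = \left(E^{2} + E^{2}\right) - 7 = 2 E^{2} - 7 = -7 + 2 E^{2}$)
$D{\left(\frac{0 + 5}{-3 + \sqrt{-5 + 0}} \right)} c = \left(-7 + 2 \left(\frac{0 + 5}{-3 + \sqrt{-5 + 0}}\right)^{2}\right) 5 = \left(-7 + 2 \left(\frac{5}{-3 + \sqrt{-5}}\right)^{2}\right) 5 = \left(-7 + 2 \left(\frac{5}{-3 + i \sqrt{5}}\right)^{2}\right) 5 = \left(-7 + 2 \frac{25}{\left(-3 + i \sqrt{5}\right)^{2}}\right) 5 = \left(-7 + \frac{50}{\left(-3 + i \sqrt{5}\right)^{2}}\right) 5 = -35 + \frac{250}{\left(-3 + i \sqrt{5}\right)^{2}}$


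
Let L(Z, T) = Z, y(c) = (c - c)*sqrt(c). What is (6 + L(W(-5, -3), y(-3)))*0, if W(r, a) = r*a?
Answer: 0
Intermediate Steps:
y(c) = 0 (y(c) = 0*sqrt(c) = 0)
W(r, a) = a*r
(6 + L(W(-5, -3), y(-3)))*0 = (6 - 3*(-5))*0 = (6 + 15)*0 = 21*0 = 0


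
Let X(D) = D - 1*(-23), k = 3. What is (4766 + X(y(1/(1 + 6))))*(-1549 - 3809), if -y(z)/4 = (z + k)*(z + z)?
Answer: -1256370630/49 ≈ -2.5640e+7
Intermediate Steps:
y(z) = -8*z*(3 + z) (y(z) = -4*(z + 3)*(z + z) = -4*(3 + z)*2*z = -8*z*(3 + z))
X(D) = 23 + D (X(D) = D + 23 = 23 + D)
(4766 + X(y(1/(1 + 6))))*(-1549 - 3809) = (4766 + (23 - 8*(3 + 1/(1 + 6))/(1 + 6)))*(-1549 - 3809) = (4766 + (23 - 8*(3 + 1/7)/7))*(-5358) = (4766 + (23 - 8*⅐*(3 + ⅐)))*(-5358) = (4766 + (23 - 8*⅐*22/7))*(-5358) = (4766 + (23 - 176/49))*(-5358) = (4766 + 951/49)*(-5358) = (234485/49)*(-5358) = -1256370630/49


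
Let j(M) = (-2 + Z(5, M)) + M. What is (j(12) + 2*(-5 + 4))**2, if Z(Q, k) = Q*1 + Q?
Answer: 324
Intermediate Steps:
Z(Q, k) = 2*Q (Z(Q, k) = Q + Q = 2*Q)
j(M) = 8 + M (j(M) = (-2 + 2*5) + M = (-2 + 10) + M = 8 + M)
(j(12) + 2*(-5 + 4))**2 = ((8 + 12) + 2*(-5 + 4))**2 = (20 + 2*(-1))**2 = (20 - 2)**2 = 18**2 = 324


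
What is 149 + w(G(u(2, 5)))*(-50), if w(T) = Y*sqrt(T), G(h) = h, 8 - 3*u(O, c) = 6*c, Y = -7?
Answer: 149 + 350*I*sqrt(66)/3 ≈ 149.0 + 947.8*I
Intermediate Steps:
u(O, c) = 8/3 - 2*c
w(T) = -7*sqrt(T)
149 + w(G(u(2, 5)))*(-50) = 149 - 7*sqrt(8/3 - 2*5)*(-50) = 149 - 7*sqrt(8/3 - 10)*(-50) = 149 - 7*I*sqrt(66)/3*(-50) = 149 + 350*I*sqrt(66)/3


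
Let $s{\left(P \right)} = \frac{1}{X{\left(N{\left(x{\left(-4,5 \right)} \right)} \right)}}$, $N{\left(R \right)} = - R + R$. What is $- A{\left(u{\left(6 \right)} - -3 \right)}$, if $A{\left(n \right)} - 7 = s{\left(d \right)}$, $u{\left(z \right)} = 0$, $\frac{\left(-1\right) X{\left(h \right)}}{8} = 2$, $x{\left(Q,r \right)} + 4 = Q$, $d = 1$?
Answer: $- \frac{111}{16} \approx -6.9375$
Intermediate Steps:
$x{\left(Q,r \right)} = -4 + Q$
$N{\left(R \right)} = 0$
$X{\left(h \right)} = -16$ ($X{\left(h \right)} = \left(-8\right) 2 = -16$)
$s{\left(P \right)} = - \frac{1}{16}$ ($s{\left(P \right)} = \frac{1}{-16} = - \frac{1}{16}$)
$A{\left(n \right)} = \frac{111}{16}$ ($A{\left(n \right)} = 7 - \frac{1}{16} = \frac{111}{16}$)
$- A{\left(u{\left(6 \right)} - -3 \right)} = \left(-1\right) \frac{111}{16} = - \frac{111}{16}$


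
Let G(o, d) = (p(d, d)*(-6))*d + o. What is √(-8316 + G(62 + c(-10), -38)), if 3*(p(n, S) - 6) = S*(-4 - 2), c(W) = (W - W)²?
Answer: √10442 ≈ 102.19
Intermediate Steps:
c(W) = 0 (c(W) = 0² = 0)
p(n, S) = 6 - 2*S (p(n, S) = 6 + (S*(-4 - 2))/3 = 6 + (S*(-6))/3 = 6 + (-6*S)/3 = 6 - 2*S)
G(o, d) = o + d*(-36 + 12*d) (G(o, d) = ((6 - 2*d)*(-6))*d + o = (-36 + 12*d)*d + o = d*(-36 + 12*d) + o = o + d*(-36 + 12*d))
√(-8316 + G(62 + c(-10), -38)) = √(-8316 + ((62 + 0) + 12*(-38)*(-3 - 38))) = √(-8316 + (62 + 12*(-38)*(-41))) = √(-8316 + (62 + 18696)) = √(-8316 + 18758) = √10442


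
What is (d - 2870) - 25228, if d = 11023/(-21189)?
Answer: -595379545/21189 ≈ -28099.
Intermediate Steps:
d = -11023/21189 (d = 11023*(-1/21189) = -11023/21189 ≈ -0.52022)
(d - 2870) - 25228 = (-11023/21189 - 2870) - 25228 = -60823453/21189 - 25228 = -595379545/21189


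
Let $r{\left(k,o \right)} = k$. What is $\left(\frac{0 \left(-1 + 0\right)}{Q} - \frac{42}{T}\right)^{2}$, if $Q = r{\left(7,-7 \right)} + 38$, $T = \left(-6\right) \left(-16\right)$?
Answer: $\frac{49}{256} \approx 0.19141$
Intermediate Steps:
$T = 96$
$Q = 45$ ($Q = 7 + 38 = 45$)
$\left(\frac{0 \left(-1 + 0\right)}{Q} - \frac{42}{T}\right)^{2} = \left(\frac{0 \left(-1 + 0\right)}{45} - \frac{42}{96}\right)^{2} = \left(0 \left(-1\right) \frac{1}{45} - \frac{7}{16}\right)^{2} = \left(0 \cdot \frac{1}{45} - \frac{7}{16}\right)^{2} = \left(0 - \frac{7}{16}\right)^{2} = \left(- \frac{7}{16}\right)^{2} = \frac{49}{256}$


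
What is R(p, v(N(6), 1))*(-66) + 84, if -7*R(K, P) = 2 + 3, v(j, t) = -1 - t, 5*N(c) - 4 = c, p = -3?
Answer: 918/7 ≈ 131.14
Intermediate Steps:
N(c) = ⅘ + c/5
R(K, P) = -5/7 (R(K, P) = -(2 + 3)/7 = -⅐*5 = -5/7)
R(p, v(N(6), 1))*(-66) + 84 = -5/7*(-66) + 84 = 330/7 + 84 = 918/7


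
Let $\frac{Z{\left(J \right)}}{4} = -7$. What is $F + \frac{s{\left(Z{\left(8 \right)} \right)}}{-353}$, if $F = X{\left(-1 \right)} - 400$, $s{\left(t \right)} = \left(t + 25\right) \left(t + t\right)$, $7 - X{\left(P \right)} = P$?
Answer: $- \frac{138544}{353} \approx -392.48$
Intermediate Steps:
$X{\left(P \right)} = 7 - P$
$Z{\left(J \right)} = -28$ ($Z{\left(J \right)} = 4 \left(-7\right) = -28$)
$s{\left(t \right)} = 2 t \left(25 + t\right)$ ($s{\left(t \right)} = \left(25 + t\right) 2 t = 2 t \left(25 + t\right)$)
$F = -392$ ($F = \left(7 - -1\right) - 400 = \left(7 + 1\right) - 400 = 8 - 400 = -392$)
$F + \frac{s{\left(Z{\left(8 \right)} \right)}}{-353} = -392 + \frac{2 \left(-28\right) \left(25 - 28\right)}{-353} = -392 + 2 \left(-28\right) \left(-3\right) \left(- \frac{1}{353}\right) = -392 + 168 \left(- \frac{1}{353}\right) = -392 - \frac{168}{353} = - \frac{138544}{353}$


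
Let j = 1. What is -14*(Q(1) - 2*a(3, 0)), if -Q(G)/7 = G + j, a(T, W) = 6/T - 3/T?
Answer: 224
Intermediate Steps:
a(T, W) = 3/T
Q(G) = -7 - 7*G (Q(G) = -7*(G + 1) = -7*(1 + G) = -7 - 7*G)
-14*(Q(1) - 2*a(3, 0)) = -14*((-7 - 7*1) - 6/3) = -14*((-7 - 7) - 6/3) = -14*(-14 - 2*1) = -14*(-14 - 2) = -14*(-16) = -1*(-224) = 224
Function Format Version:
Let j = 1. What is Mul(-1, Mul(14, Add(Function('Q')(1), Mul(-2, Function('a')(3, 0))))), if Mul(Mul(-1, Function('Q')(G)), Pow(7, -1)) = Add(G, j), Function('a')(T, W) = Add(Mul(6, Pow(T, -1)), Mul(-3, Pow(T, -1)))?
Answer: 224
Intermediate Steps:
Function('a')(T, W) = Mul(3, Pow(T, -1))
Function('Q')(G) = Add(-7, Mul(-7, G)) (Function('Q')(G) = Mul(-7, Add(G, 1)) = Mul(-7, Add(1, G)) = Add(-7, Mul(-7, G)))
Mul(-1, Mul(14, Add(Function('Q')(1), Mul(-2, Function('a')(3, 0))))) = Mul(-1, Mul(14, Add(Add(-7, Mul(-7, 1)), Mul(-2, Mul(3, Pow(3, -1)))))) = Mul(-1, Mul(14, Add(Add(-7, -7), Mul(-2, Mul(3, Rational(1, 3)))))) = Mul(-1, Mul(14, Add(-14, Mul(-2, 1)))) = Mul(-1, Mul(14, Add(-14, -2))) = Mul(-1, Mul(14, -16)) = Mul(-1, -224) = 224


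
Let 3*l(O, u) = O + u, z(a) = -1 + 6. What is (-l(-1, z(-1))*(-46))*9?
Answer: 552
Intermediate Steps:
z(a) = 5
l(O, u) = O/3 + u/3 (l(O, u) = (O + u)/3 = O/3 + u/3)
(-l(-1, z(-1))*(-46))*9 = (-((⅓)*(-1) + (⅓)*5)*(-46))*9 = (-(-⅓ + 5/3)*(-46))*9 = (-1*4/3*(-46))*9 = -4/3*(-46)*9 = (184/3)*9 = 552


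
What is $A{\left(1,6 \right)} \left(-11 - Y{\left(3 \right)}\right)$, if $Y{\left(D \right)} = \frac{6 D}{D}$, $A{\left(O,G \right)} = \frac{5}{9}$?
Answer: $- \frac{85}{9} \approx -9.4444$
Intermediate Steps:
$A{\left(O,G \right)} = \frac{5}{9}$ ($A{\left(O,G \right)} = 5 \cdot \frac{1}{9} = \frac{5}{9}$)
$Y{\left(D \right)} = 6$
$A{\left(1,6 \right)} \left(-11 - Y{\left(3 \right)}\right) = \frac{5 \left(-11 - 6\right)}{9} = \frac{5}{9} \left(-17\right) = - \frac{85}{9}$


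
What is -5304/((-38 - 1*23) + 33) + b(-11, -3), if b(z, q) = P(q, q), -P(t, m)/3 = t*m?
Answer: 1137/7 ≈ 162.43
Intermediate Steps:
P(t, m) = -3*m*t (P(t, m) = -3*t*m = -3*m*t)
b(z, q) = -3*q² (b(z, q) = -3*q*q = -3*q²)
-5304/((-38 - 1*23) + 33) + b(-11, -3) = -5304/((-38 - 1*23) + 33) - 3*(-3)² = -5304/((-38 - 23) + 33) - 3*9 = -5304/(-61 + 33) - 27 = -5304/(-28) - 27 = -5304*(-1)/28 - 27 = -136*(-39/28) - 27 = 1326/7 - 27 = 1137/7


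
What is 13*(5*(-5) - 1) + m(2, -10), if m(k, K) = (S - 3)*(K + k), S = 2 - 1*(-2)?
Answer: -346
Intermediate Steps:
S = 4 (S = 2 + 2 = 4)
m(k, K) = K + k (m(k, K) = (4 - 3)*(K + k) = 1*(K + k) = K + k)
13*(5*(-5) - 1) + m(2, -10) = 13*(5*(-5) - 1) + (-10 + 2) = 13*(-25 - 1) - 8 = 13*(-26) - 8 = -338 - 8 = -346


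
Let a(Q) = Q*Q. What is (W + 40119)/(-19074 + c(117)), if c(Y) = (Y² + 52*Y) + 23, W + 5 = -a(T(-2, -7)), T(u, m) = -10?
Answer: 1053/19 ≈ 55.421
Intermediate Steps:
a(Q) = Q²
W = -105 (W = -5 - 1*(-10)² = -5 - 1*100 = -5 - 100 = -105)
c(Y) = 23 + Y² + 52*Y
(W + 40119)/(-19074 + c(117)) = (-105 + 40119)/(-19074 + (23 + 117² + 52*117)) = 40014/(-19074 + (23 + 13689 + 6084)) = 40014/(-19074 + 19796) = 40014/722 = 40014*(1/722) = 1053/19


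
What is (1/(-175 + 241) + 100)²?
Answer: 43573201/4356 ≈ 10003.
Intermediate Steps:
(1/(-175 + 241) + 100)² = (1/66 + 100)² = (6601/66)² = 43573201/4356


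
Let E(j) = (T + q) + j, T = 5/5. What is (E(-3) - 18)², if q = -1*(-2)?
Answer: 324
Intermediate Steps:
q = 2
T = 1 (T = 5*(⅕) = 1)
E(j) = 3 + j (E(j) = (1 + 2) + j = 3 + j)
(E(-3) - 18)² = ((3 - 3) - 18)² = (0 - 18)² = (-18)² = 324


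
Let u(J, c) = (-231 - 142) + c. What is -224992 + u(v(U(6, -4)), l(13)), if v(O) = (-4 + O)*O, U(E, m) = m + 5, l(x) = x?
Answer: -225352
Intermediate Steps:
U(E, m) = 5 + m
v(O) = O*(-4 + O)
u(J, c) = -373 + c
-224992 + u(v(U(6, -4)), l(13)) = -224992 + (-373 + 13) = -224992 - 360 = -225352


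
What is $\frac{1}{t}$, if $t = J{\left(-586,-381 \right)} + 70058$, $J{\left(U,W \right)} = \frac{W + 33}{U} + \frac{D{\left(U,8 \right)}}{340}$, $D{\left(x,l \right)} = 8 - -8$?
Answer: $\frac{24905}{1744810452} \approx 1.4274 \cdot 10^{-5}$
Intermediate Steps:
$D{\left(x,l \right)} = 16$ ($D{\left(x,l \right)} = 8 + 8 = 16$)
$J{\left(U,W \right)} = \frac{4}{85} + \frac{33 + W}{U}$ ($J{\left(U,W \right)} = \frac{W + 33}{U} + \frac{16}{340} = \frac{33 + W}{U} + 16 \cdot \frac{1}{340} = \frac{33 + W}{U} + \frac{4}{85} = \frac{4}{85} + \frac{33 + W}{U}$)
$t = \frac{1744810452}{24905}$ ($t = \frac{33 - 381 + \frac{4}{85} \left(-586\right)}{-586} + 70058 = - \frac{33 - 381 - \frac{2344}{85}}{586} + 70058 = \left(- \frac{1}{586}\right) \left(- \frac{31924}{85}\right) + 70058 = \frac{15962}{24905} + 70058 = \frac{1744810452}{24905} \approx 70059.0$)
$\frac{1}{t} = \frac{1}{\frac{1744810452}{24905}} = \frac{24905}{1744810452}$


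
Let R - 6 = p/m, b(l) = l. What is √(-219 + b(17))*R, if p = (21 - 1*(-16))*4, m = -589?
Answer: 3386*I*√202/589 ≈ 81.705*I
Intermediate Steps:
p = 148 (p = (21 + 16)*4 = 37*4 = 148)
R = 3386/589 (R = 6 + 148/(-589) = 6 + 148*(-1/589) = 6 - 148/589 = 3386/589 ≈ 5.7487)
√(-219 + b(17))*R = √(-219 + 17)*(3386/589) = √(-202)*(3386/589) = (I*√202)*(3386/589) = 3386*I*√202/589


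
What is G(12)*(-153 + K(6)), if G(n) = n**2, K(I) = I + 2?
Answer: -20880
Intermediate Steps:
K(I) = 2 + I
G(12)*(-153 + K(6)) = 12**2*(-153 + (2 + 6)) = 144*(-153 + 8) = 144*(-145) = -20880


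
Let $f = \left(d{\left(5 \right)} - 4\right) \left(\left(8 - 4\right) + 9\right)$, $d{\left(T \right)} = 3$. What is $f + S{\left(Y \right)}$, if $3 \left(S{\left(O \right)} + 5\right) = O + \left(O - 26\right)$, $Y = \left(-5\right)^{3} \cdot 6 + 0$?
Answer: $- \frac{1580}{3} \approx -526.67$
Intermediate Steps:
$Y = -750$ ($Y = \left(-125\right) 6 + 0 = -750 + 0 = -750$)
$f = -13$ ($f = \left(3 - 4\right) \left(\left(8 - 4\right) + 9\right) = - (4 + 9) = \left(-1\right) 13 = -13$)
$S{\left(O \right)} = - \frac{41}{3} + \frac{2 O}{3}$ ($S{\left(O \right)} = -5 + \frac{O + \left(O - 26\right)}{3} = -5 + \frac{O + \left(-26 + O\right)}{3} = -5 + \frac{-26 + 2 O}{3} = -5 + \left(- \frac{26}{3} + \frac{2 O}{3}\right) = - \frac{41}{3} + \frac{2 O}{3}$)
$f + S{\left(Y \right)} = -13 + \left(- \frac{41}{3} + \frac{2}{3} \left(-750\right)\right) = -13 - \frac{1541}{3} = - \frac{1580}{3}$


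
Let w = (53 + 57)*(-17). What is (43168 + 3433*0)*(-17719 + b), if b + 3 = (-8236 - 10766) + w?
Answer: -1666025792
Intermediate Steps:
w = -1870 (w = 110*(-17) = -1870)
b = -20875 (b = -3 + ((-8236 - 10766) - 1870) = -3 + (-19002 - 1870) = -3 - 20872 = -20875)
(43168 + 3433*0)*(-17719 + b) = (43168 + 3433*0)*(-17719 - 20875) = (43168 + 0)*(-38594) = 43168*(-38594) = -1666025792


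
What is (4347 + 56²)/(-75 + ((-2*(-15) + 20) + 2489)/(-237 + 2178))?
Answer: -14524503/143036 ≈ -101.54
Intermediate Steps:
(4347 + 56²)/(-75 + ((-2*(-15) + 20) + 2489)/(-237 + 2178)) = (4347 + 3136)/(-75 + ((30 + 20) + 2489)/1941) = 7483/(-75 + (50 + 2489)*(1/1941)) = 7483/(-75 + 2539*(1/1941)) = 7483/(-75 + 2539/1941) = 7483/(-143036/1941) = 7483*(-1941/143036) = -14524503/143036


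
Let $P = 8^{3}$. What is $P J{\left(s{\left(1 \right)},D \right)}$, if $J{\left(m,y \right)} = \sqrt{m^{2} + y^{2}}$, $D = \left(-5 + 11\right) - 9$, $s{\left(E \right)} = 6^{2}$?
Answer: $1536 \sqrt{145} \approx 18496.0$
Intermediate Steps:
$s{\left(E \right)} = 36$
$D = -3$ ($D = 6 - 9 = -3$)
$P = 512$
$P J{\left(s{\left(1 \right)},D \right)} = 512 \sqrt{36^{2} + \left(-3\right)^{2}} = 512 \sqrt{1296 + 9} = 512 \sqrt{1305} = 512 \cdot 3 \sqrt{145} = 1536 \sqrt{145}$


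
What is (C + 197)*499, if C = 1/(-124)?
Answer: 12189073/124 ≈ 98299.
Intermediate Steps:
C = -1/124 ≈ -0.0080645
(C + 197)*499 = (-1/124 + 197)*499 = (24427/124)*499 = 12189073/124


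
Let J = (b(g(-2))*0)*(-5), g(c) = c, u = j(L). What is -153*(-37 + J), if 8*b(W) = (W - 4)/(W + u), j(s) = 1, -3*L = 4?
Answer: 5661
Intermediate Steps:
L = -4/3 (L = -⅓*4 = -4/3 ≈ -1.3333)
u = 1
b(W) = (-4 + W)/(8*(1 + W)) (b(W) = ((W - 4)/(W + 1))/8 = ((-4 + W)/(1 + W))/8 = (-4 + W)/(8*(1 + W)))
J = 0 (J = (((-4 - 2)/(8*(1 - 2)))*0)*(-5) = (((⅛)*(-6)/(-1))*0)*(-5) = (((⅛)*(-1)*(-6))*0)*(-5) = ((¾)*0)*(-5) = 0*(-5) = 0)
-153*(-37 + J) = -153*(-37 + 0) = -153*(-37) = 5661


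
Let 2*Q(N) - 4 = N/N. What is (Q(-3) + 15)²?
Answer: 1225/4 ≈ 306.25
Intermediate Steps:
Q(N) = 5/2 (Q(N) = 2 + (N/N)/2 = 2 + (½)*1 = 2 + ½ = 5/2)
(Q(-3) + 15)² = (5/2 + 15)² = (35/2)² = 1225/4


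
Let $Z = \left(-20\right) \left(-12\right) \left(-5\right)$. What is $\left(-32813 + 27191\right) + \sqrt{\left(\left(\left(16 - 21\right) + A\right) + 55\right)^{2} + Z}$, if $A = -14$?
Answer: $-5622 + 4 \sqrt{6} \approx -5612.2$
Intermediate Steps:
$Z = -1200$ ($Z = 240 \left(-5\right) = -1200$)
$\left(-32813 + 27191\right) + \sqrt{\left(\left(\left(16 - 21\right) + A\right) + 55\right)^{2} + Z} = \left(-32813 + 27191\right) + \sqrt{\left(\left(\left(16 - 21\right) - 14\right) + 55\right)^{2} - 1200} = -5622 + \sqrt{\left(\left(-5 - 14\right) + 55\right)^{2} - 1200} = -5622 + \sqrt{\left(-19 + 55\right)^{2} - 1200} = -5622 + \sqrt{36^{2} - 1200} = -5622 + \sqrt{1296 - 1200} = -5622 + \sqrt{96} = -5622 + 4 \sqrt{6}$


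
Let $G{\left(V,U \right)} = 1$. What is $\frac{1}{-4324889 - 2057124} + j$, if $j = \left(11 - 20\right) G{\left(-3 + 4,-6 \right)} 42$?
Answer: $- \frac{2412400915}{6382013} \approx -378.0$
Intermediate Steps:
$j = -378$ ($j = \left(11 - 20\right) 1 \cdot 42 = \left(-9\right) 1 \cdot 42 = \left(-9\right) 42 = -378$)
$\frac{1}{-4324889 - 2057124} + j = \frac{1}{-4324889 - 2057124} - 378 = \frac{1}{-6382013} - 378 = - \frac{1}{6382013} - 378 = - \frac{2412400915}{6382013}$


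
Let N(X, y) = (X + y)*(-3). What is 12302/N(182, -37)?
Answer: -12302/435 ≈ -28.280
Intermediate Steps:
N(X, y) = -3*X - 3*y
12302/N(182, -37) = 12302/(-3*182 - 3*(-37)) = 12302/(-546 + 111) = 12302/(-435) = 12302*(-1/435) = -12302/435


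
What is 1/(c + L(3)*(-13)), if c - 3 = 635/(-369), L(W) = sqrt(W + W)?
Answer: -87084/68922235 - 1770093*sqrt(6)/137844470 ≈ -0.032718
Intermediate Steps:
L(W) = sqrt(2)*sqrt(W) (L(W) = sqrt(2*W) = sqrt(2)*sqrt(W))
c = 472/369 (c = 3 + 635/(-369) = 3 + 635*(-1/369) = 3 - 635/369 = 472/369 ≈ 1.2791)
1/(c + L(3)*(-13)) = 1/(472/369 + (sqrt(2)*sqrt(3))*(-13)) = 1/(472/369 + sqrt(6)*(-13)) = 1/(472/369 - 13*sqrt(6))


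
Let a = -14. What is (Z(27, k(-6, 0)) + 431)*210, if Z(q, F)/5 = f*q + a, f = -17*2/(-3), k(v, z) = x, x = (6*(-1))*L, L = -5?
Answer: 397110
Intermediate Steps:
x = 30 (x = (6*(-1))*(-5) = -6*(-5) = 30)
k(v, z) = 30
f = 34/3 (f = -34*(-⅓) = 34/3 ≈ 11.333)
Z(q, F) = -70 + 170*q/3 (Z(q, F) = 5*(34*q/3 - 14) = 5*(-14 + 34*q/3) = -70 + 170*q/3)
(Z(27, k(-6, 0)) + 431)*210 = ((-70 + (170/3)*27) + 431)*210 = ((-70 + 1530) + 431)*210 = (1460 + 431)*210 = 1891*210 = 397110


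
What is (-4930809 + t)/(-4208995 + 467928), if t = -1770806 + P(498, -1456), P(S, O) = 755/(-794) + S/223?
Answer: 1186601128083/662400805154 ≈ 1.7914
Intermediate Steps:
P(S, O) = -755/794 + S/223 (P(S, O) = 755*(-1/794) + S*(1/223) = -755/794 + S/223)
t = -313542224925/177062 (t = -1770806 + (-755/794 + (1/223)*498) = -1770806 + (-755/794 + 498/223) = -1770806 + 227047/177062 = -313542224925/177062 ≈ -1.7708e+6)
(-4930809 + t)/(-4208995 + 467928) = (-4930809 - 313542224925/177062)/(-4208995 + 467928) = -1186601128083/177062/(-3741067) = -1186601128083/177062*(-1/3741067) = 1186601128083/662400805154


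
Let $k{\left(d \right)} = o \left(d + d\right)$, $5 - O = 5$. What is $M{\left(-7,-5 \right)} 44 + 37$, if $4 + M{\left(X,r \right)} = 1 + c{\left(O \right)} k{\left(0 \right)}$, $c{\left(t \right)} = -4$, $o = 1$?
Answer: $-95$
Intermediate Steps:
$O = 0$ ($O = 5 - 5 = 0$)
$k{\left(d \right)} = 2 d$ ($k{\left(d \right)} = 1 \left(d + d\right) = 1 \cdot 2 d = 2 d$)
$M{\left(X,r \right)} = -3$ ($M{\left(X,r \right)} = -4 + \left(1 - 4 \cdot 2 \cdot 0\right) = -4 + \left(1 - 0\right) = -4 + \left(1 + 0\right) = -4 + 1 = -3$)
$M{\left(-7,-5 \right)} 44 + 37 = \left(-3\right) 44 + 37 = -132 + 37 = -95$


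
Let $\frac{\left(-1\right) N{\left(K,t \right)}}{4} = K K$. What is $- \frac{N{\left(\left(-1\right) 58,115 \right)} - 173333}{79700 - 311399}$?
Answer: $- \frac{62263}{77233} \approx -0.80617$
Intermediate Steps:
$N{\left(K,t \right)} = - 4 K^{2}$ ($N{\left(K,t \right)} = - 4 K K = - 4 K^{2}$)
$- \frac{N{\left(\left(-1\right) 58,115 \right)} - 173333}{79700 - 311399} = - \frac{- 4 \left(\left(-1\right) 58\right)^{2} - 173333}{79700 - 311399} = - \frac{- 4 \left(-58\right)^{2} - 173333}{-231699} = - \frac{\left(\left(-4\right) 3364 - 173333\right) \left(-1\right)}{231699} = - \frac{\left(-13456 - 173333\right) \left(-1\right)}{231699} = - \frac{\left(-186789\right) \left(-1\right)}{231699} = \left(-1\right) \frac{62263}{77233} = - \frac{62263}{77233}$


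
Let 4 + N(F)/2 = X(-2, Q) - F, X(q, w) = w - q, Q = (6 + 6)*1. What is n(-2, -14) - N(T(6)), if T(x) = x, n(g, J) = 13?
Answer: 5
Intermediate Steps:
Q = 12 (Q = 12*1 = 12)
N(F) = 20 - 2*F (N(F) = -8 + 2*((12 - 1*(-2)) - F) = -8 + 2*((12 + 2) - F) = -8 + 2*(14 - F) = -8 + (28 - 2*F) = 20 - 2*F)
n(-2, -14) - N(T(6)) = 13 - (20 - 2*6) = 13 - (20 - 12) = 13 - 1*8 = 13 - 8 = 5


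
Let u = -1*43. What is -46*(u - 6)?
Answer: 2254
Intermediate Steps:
u = -43
-46*(u - 6) = -46*(-43 - 6) = -46*(-49) = 2254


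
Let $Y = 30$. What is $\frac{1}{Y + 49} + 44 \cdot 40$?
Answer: $\frac{139041}{79} \approx 1760.0$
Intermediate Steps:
$\frac{1}{Y + 49} + 44 \cdot 40 = \frac{1}{30 + 49} + 44 \cdot 40 = \frac{1}{79} + 1760 = \frac{139041}{79}$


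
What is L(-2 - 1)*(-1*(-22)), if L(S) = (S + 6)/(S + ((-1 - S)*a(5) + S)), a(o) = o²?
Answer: 3/2 ≈ 1.5000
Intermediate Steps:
L(S) = (6 + S)/(-25 - 23*S) (L(S) = (S + 6)/(S + ((-1 - S)*5² + S)) = (6 + S)/(S + ((-1 - S)*25 + S)) = (6 + S)/(S + ((-25 - 25*S) + S)) = (6 + S)/(S + (-25 - 24*S)) = (6 + S)/(-25 - 23*S))
L(-2 - 1)*(-1*(-22)) = ((-6 - (-2 - 1))/(25 + 23*(-2 - 1)))*(-1*(-22)) = ((-6 - 1*(-3))/(25 + 23*(-3)))*22 = ((-6 + 3)/(25 - 69))*22 = (-3/(-44))*22 = -1/44*(-3)*22 = (3/44)*22 = 3/2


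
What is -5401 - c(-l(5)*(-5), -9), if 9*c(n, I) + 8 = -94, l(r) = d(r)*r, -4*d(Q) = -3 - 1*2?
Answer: -16169/3 ≈ -5389.7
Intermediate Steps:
d(Q) = 5/4 (d(Q) = -(-3 - 1*2)/4 = -(-3 - 2)/4 = -¼*(-5) = 5/4)
l(r) = 5*r/4
c(n, I) = -34/3 (c(n, I) = -8/9 + (⅑)*(-94) = -8/9 - 94/9 = -34/3)
-5401 - c(-l(5)*(-5), -9) = -5401 - 1*(-34/3) = -5401 + 34/3 = -16169/3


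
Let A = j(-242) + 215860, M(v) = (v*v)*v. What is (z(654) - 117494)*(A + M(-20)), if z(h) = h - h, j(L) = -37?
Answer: -24417955562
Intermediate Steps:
M(v) = v³ (M(v) = v²*v = v³)
A = 215823 (A = -37 + 215860 = 215823)
z(h) = 0
(z(654) - 117494)*(A + M(-20)) = (0 - 117494)*(215823 + (-20)³) = -117494*(215823 - 8000) = -117494*207823 = -24417955562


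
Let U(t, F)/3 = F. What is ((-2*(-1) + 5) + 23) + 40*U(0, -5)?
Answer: -570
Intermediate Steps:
U(t, F) = 3*F
((-2*(-1) + 5) + 23) + 40*U(0, -5) = ((-2*(-1) + 5) + 23) + 40*(3*(-5)) = ((2 + 5) + 23) + 40*(-15) = (7 + 23) - 600 = 30 - 600 = -570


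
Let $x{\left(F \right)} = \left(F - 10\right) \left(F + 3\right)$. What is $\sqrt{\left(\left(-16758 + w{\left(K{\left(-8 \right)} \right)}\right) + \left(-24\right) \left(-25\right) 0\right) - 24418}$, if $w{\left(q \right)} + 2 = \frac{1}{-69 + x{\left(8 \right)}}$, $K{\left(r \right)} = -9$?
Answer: $\frac{i \sqrt{340995109}}{91} \approx 202.92 i$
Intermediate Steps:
$x{\left(F \right)} = \left(-10 + F\right) \left(3 + F\right)$
$w{\left(q \right)} = - \frac{183}{91}$ ($w{\left(q \right)} = -2 + \frac{1}{-69 - \left(86 - 64\right)} = -2 + \frac{1}{-69 - 22} = -2 + \frac{1}{-91} = -2 - \frac{1}{91} = - \frac{183}{91}$)
$\sqrt{\left(\left(-16758 + w{\left(K{\left(-8 \right)} \right)}\right) + \left(-24\right) \left(-25\right) 0\right) - 24418} = \sqrt{\left(\left(-16758 - \frac{183}{91}\right) + \left(-24\right) \left(-25\right) 0\right) - 24418} = \sqrt{\left(- \frac{1525161}{91} + 600 \cdot 0\right) - 24418} = \sqrt{\left(- \frac{1525161}{91} + 0\right) - 24418} = \sqrt{- \frac{1525161}{91} - 24418} = \sqrt{- \frac{3747199}{91}} = \frac{i \sqrt{340995109}}{91}$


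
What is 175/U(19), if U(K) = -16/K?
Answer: -3325/16 ≈ -207.81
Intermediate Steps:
175/U(19) = 175/((-16/19)) = 175/((-16*1/19)) = 175/(-16/19) = 175*(-19/16) = -3325/16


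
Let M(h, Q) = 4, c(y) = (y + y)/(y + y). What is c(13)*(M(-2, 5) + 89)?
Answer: 93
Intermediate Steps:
c(y) = 1 (c(y) = (2*y)/((2*y)) = (2*y)*(1/(2*y)) = 1)
c(13)*(M(-2, 5) + 89) = 1*(4 + 89) = 1*93 = 93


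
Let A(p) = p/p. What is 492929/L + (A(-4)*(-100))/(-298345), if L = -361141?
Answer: -29405357681/21548922329 ≈ -1.3646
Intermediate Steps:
A(p) = 1
492929/L + (A(-4)*(-100))/(-298345) = 492929/(-361141) + (1*(-100))/(-298345) = 492929*(-1/361141) - 100*(-1/298345) = -492929/361141 + 20/59669 = -29405357681/21548922329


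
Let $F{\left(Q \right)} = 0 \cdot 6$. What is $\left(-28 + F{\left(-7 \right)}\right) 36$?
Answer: $-1008$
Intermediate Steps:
$F{\left(Q \right)} = 0$
$\left(-28 + F{\left(-7 \right)}\right) 36 = \left(-28 + 0\right) 36 = \left(-28\right) 36 = -1008$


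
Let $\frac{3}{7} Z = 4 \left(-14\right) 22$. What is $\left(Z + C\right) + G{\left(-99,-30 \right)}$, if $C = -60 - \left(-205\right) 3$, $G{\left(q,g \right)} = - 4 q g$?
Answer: $- \frac{42599}{3} \approx -14200.0$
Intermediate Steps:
$G{\left(q,g \right)} = - 4 g q$
$C = 555$ ($C = -60 - -615 = -60 + 615 = 555$)
$Z = - \frac{8624}{3}$ ($Z = \frac{7 \cdot 4 \left(-14\right) 22}{3} = \frac{7 \left(\left(-56\right) 22\right)}{3} = \frac{7}{3} \left(-1232\right) = - \frac{8624}{3} \approx -2874.7$)
$\left(Z + C\right) + G{\left(-99,-30 \right)} = \left(- \frac{8624}{3} + 555\right) - \left(-120\right) \left(-99\right) = - \frac{6959}{3} - 11880 = - \frac{42599}{3}$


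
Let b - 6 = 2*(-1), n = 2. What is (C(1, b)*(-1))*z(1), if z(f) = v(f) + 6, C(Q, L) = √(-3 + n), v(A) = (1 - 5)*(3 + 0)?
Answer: 6*I ≈ 6.0*I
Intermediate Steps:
v(A) = -12 (v(A) = -4*3 = -12)
b = 4 (b = 6 + 2*(-1) = 6 - 2 = 4)
C(Q, L) = I (C(Q, L) = √(-3 + 2) = √(-1) = I)
z(f) = -6 (z(f) = -12 + 6 = -6)
(C(1, b)*(-1))*z(1) = (I*(-1))*(-6) = -I*(-6) = 6*I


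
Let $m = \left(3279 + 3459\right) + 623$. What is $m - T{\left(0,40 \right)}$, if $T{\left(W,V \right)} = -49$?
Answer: $7410$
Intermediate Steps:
$m = 7361$ ($m = 6738 + 623 = 7361$)
$m - T{\left(0,40 \right)} = 7361 - -49 = 7361 + 49 = 7410$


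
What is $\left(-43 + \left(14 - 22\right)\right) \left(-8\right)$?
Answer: $408$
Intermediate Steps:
$\left(-43 + \left(14 - 22\right)\right) \left(-8\right) = \left(-43 - 8\right) \left(-8\right) = \left(-51\right) \left(-8\right) = 408$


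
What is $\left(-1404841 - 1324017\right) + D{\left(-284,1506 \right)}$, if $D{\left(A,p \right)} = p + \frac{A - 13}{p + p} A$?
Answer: $- \frac{684558323}{251} \approx -2.7273 \cdot 10^{6}$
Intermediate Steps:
$D{\left(A,p \right)} = p + \frac{A \left(-13 + A\right)}{2 p}$ ($D{\left(A,p \right)} = p + \frac{-13 + A}{2 p} A = p + \frac{A \left(-13 + A\right)}{2 p}$)
$\left(-1404841 - 1324017\right) + D{\left(-284,1506 \right)} = \left(-1404841 - 1324017\right) + \frac{\left(-284\right)^{2} - -3692 + 2 \cdot 1506^{2}}{2 \cdot 1506} = -2728858 + \frac{1}{2} \cdot \frac{1}{1506} \left(80656 + 3692 + 2 \cdot 2268036\right) = -2728858 + \frac{1}{2} \cdot \frac{1}{1506} \left(80656 + 3692 + 4536072\right) = -2728858 + \frac{1}{2} \cdot \frac{1}{1506} \cdot 4620420 = -2728858 + \frac{385035}{251} = - \frac{684558323}{251}$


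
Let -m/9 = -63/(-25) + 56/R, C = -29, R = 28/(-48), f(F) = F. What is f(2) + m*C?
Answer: -609907/25 ≈ -24396.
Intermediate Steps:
R = -7/12 (R = 28*(-1/48) = -7/12 ≈ -0.58333)
m = 21033/25 (m = -9*(-63/(-25) + 56/(-7/12)) = -9*(-63*(-1/25) + 56*(-12/7)) = -9*(63/25 - 96) = -9*(-2337/25) = 21033/25 ≈ 841.32)
f(2) + m*C = 2 + (21033/25)*(-29) = 2 - 609957/25 = -609907/25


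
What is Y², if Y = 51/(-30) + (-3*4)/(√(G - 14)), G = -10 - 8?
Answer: (17 - 15*I*√2)²/100 ≈ -1.61 - 7.2125*I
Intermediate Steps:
G = -18
Y = -17/10 + 3*I*√2/2 (Y = 51/(-30) + (-3*4)/(√(-18 - 14)) = 51*(-1/30) - 12*(-I*√2/8) = -17/10 - 12*(-I*√2/8) = -17/10 - (-3)*I*√2/2 = -17/10 + 3*I*√2/2 ≈ -1.7 + 2.1213*I)
Y² = (-17/10 + 3*I*√2/2)²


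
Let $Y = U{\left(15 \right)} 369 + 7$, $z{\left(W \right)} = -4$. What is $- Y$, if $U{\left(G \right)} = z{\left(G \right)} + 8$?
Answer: $-1483$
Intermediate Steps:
$U{\left(G \right)} = 4$ ($U{\left(G \right)} = -4 + 8 = 4$)
$Y = 1483$ ($Y = 4 \cdot 369 + 7 = 1476 + 7 = 1483$)
$- Y = \left(-1\right) 1483 = -1483$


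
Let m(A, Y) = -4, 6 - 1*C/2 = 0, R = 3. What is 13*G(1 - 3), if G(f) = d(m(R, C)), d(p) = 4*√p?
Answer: 104*I ≈ 104.0*I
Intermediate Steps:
C = 12 (C = 12 - 2*0 = 12 + 0 = 12)
G(f) = 8*I (G(f) = 4*√(-4) = 4*(2*I) = 8*I)
13*G(1 - 3) = 13*(8*I) = 104*I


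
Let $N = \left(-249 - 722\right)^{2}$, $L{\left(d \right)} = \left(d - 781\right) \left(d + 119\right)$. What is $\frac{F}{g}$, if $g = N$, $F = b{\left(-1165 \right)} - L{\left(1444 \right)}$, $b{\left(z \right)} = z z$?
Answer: $\frac{320956}{942841} \approx 0.34041$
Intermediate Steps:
$b{\left(z \right)} = z^{2}$
$L{\left(d \right)} = \left(-781 + d\right) \left(119 + d\right)$
$F = 320956$ ($F = \left(-1165\right)^{2} - \left(-92939 + 1444^{2} - 955928\right) = 1357225 - \left(-92939 + 2085136 - 955928\right) = 1357225 - 1036269 = 320956$)
$N = 942841$ ($N = \left(-971\right)^{2} = 942841$)
$g = 942841$
$\frac{F}{g} = \frac{320956}{942841}$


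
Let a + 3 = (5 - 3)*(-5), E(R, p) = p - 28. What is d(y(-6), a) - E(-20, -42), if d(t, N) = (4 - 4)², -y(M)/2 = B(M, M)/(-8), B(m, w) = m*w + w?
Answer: 70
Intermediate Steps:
B(m, w) = w + m*w
E(R, p) = -28 + p
y(M) = M*(1 + M)/4 (y(M) = -2*M*(1 + M)/(-8) = -2*M*(1 + M)*(-1)/8 = -(-1)*M*(1 + M)/4 = M*(1 + M)/4)
a = -13 (a = -3 + (5 - 3)*(-5) = -3 + 2*(-5) = -3 - 10 = -13)
d(t, N) = 0 (d(t, N) = 0² = 0)
d(y(-6), a) - E(-20, -42) = 0 - (-28 - 42) = 0 - 1*(-70) = 0 + 70 = 70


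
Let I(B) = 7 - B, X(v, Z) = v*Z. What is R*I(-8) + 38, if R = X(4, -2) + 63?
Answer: 863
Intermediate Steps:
X(v, Z) = Z*v
R = 55 (R = -2*4 + 63 = -8 + 63 = 55)
R*I(-8) + 38 = 55*(7 - 1*(-8)) + 38 = 55*(7 + 8) + 38 = 55*15 + 38 = 825 + 38 = 863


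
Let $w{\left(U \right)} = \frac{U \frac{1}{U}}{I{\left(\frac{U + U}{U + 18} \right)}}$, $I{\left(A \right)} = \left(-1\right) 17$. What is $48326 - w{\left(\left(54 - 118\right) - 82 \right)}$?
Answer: $\frac{821543}{17} \approx 48326.0$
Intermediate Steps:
$I{\left(A \right)} = -17$
$w{\left(U \right)} = - \frac{1}{17}$ ($w{\left(U \right)} = \frac{U \frac{1}{U}}{-17} = 1 \left(- \frac{1}{17}\right) = - \frac{1}{17}$)
$48326 - w{\left(\left(54 - 118\right) - 82 \right)} = 48326 - - \frac{1}{17} = 48326 + \frac{1}{17} = \frac{821543}{17}$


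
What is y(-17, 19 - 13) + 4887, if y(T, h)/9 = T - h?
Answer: 4680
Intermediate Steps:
y(T, h) = -9*h + 9*T (y(T, h) = 9*(T - h) = -9*h + 9*T)
y(-17, 19 - 13) + 4887 = (-9*(19 - 13) + 9*(-17)) + 4887 = (-9*6 - 153) + 4887 = (-54 - 153) + 4887 = -207 + 4887 = 4680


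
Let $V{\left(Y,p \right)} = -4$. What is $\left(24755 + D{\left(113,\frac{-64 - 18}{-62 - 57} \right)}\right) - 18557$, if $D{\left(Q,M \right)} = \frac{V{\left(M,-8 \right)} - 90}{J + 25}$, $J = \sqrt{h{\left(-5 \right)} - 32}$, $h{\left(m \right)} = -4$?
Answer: $\frac{4094528}{661} + \frac{564 i}{661} \approx 6194.4 + 0.85325 i$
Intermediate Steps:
$J = 6 i$ ($J = \sqrt{-4 - 32} = \sqrt{-36} = 6 i \approx 6.0 i$)
$D{\left(Q,M \right)} = - \frac{94 \left(25 - 6 i\right)}{661}$ ($D{\left(Q,M \right)} = \frac{-4 - 90}{6 i + 25} = - \frac{94}{25 + 6 i} = - 94 \frac{25 - 6 i}{661} = - \frac{94 \left(25 - 6 i\right)}{661}$)
$\left(24755 + D{\left(113,\frac{-64 - 18}{-62 - 57} \right)}\right) - 18557 = \left(24755 - \left(\frac{2350}{661} - \frac{564 i}{661}\right)\right) - 18557 = \left(\frac{16360705}{661} + \frac{564 i}{661}\right) - 18557 = \frac{4094528}{661} + \frac{564 i}{661}$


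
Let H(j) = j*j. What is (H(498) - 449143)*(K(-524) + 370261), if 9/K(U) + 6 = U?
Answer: -39471179647619/530 ≈ -7.4474e+10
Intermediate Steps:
K(U) = 9/(-6 + U)
H(j) = j²
(H(498) - 449143)*(K(-524) + 370261) = (498² - 449143)*(9/(-6 - 524) + 370261) = (248004 - 449143)*(9/(-530) + 370261) = -201139*(9*(-1/530) + 370261) = -201139*(-9/530 + 370261) = -201139*196238321/530 = -39471179647619/530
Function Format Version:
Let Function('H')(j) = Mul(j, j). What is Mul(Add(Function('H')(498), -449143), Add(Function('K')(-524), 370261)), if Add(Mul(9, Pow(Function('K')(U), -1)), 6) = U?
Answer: Rational(-39471179647619, 530) ≈ -7.4474e+10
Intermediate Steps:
Function('K')(U) = Mul(9, Pow(Add(-6, U), -1))
Function('H')(j) = Pow(j, 2)
Mul(Add(Function('H')(498), -449143), Add(Function('K')(-524), 370261)) = Mul(Add(Pow(498, 2), -449143), Add(Mul(9, Pow(Add(-6, -524), -1)), 370261)) = Mul(Add(248004, -449143), Add(Mul(9, Pow(-530, -1)), 370261)) = Mul(-201139, Add(Mul(9, Rational(-1, 530)), 370261)) = Mul(-201139, Add(Rational(-9, 530), 370261)) = Mul(-201139, Rational(196238321, 530)) = Rational(-39471179647619, 530)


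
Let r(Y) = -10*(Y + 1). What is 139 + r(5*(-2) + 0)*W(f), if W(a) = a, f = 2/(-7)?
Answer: 793/7 ≈ 113.29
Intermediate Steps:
f = -2/7 (f = 2*(-1/7) = -2/7 ≈ -0.28571)
r(Y) = -10 - 10*Y (r(Y) = -10*(1 + Y) = -10 - 10*Y)
139 + r(5*(-2) + 0)*W(f) = 139 + (-10 - 10*(5*(-2) + 0))*(-2/7) = 139 + (-10 - 10*(-10 + 0))*(-2/7) = 139 + (-10 - 10*(-10))*(-2/7) = 139 + (-10 + 100)*(-2/7) = 139 + 90*(-2/7) = 139 - 180/7 = 793/7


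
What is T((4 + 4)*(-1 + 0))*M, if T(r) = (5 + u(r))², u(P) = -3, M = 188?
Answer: 752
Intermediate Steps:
T(r) = 4 (T(r) = (5 - 3)² = 2² = 4)
T((4 + 4)*(-1 + 0))*M = 4*188 = 752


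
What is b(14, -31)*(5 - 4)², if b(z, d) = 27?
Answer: 27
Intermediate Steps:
b(14, -31)*(5 - 4)² = 27*(5 - 4)² = 27*1² = 27*1 = 27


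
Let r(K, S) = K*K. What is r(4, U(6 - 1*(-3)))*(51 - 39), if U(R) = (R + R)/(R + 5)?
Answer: 192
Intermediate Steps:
U(R) = 2*R/(5 + R) (U(R) = (2*R)/(5 + R) = 2*R/(5 + R))
r(K, S) = K²
r(4, U(6 - 1*(-3)))*(51 - 39) = 4²*(51 - 39) = 16*12 = 192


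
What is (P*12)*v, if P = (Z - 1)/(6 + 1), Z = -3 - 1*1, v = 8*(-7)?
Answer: 480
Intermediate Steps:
v = -56
Z = -4 (Z = -3 - 1 = -4)
P = -5/7 (P = (-4 - 1)/(6 + 1) = -5/7 ≈ -0.71429)
(P*12)*v = -5/7*12*(-56) = -60/7*(-56) = 480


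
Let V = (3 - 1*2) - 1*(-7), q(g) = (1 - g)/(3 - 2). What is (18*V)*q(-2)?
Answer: 432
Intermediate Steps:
q(g) = 1 - g (q(g) = (1 - g)/1 = (1 - g)*1 = 1 - g)
V = 8 (V = (3 - 2) + 7 = 1 + 7 = 8)
(18*V)*q(-2) = (18*8)*(1 - 1*(-2)) = 144*(1 + 2) = 144*3 = 432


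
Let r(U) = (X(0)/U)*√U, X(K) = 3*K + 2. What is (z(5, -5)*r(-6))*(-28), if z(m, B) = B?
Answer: -140*I*√6/3 ≈ -114.31*I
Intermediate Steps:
X(K) = 2 + 3*K
r(U) = 2/√U (r(U) = ((2 + 3*0)/U)*√U = ((2 + 0)/U)*√U = (2/U)*√U = 2/√U)
(z(5, -5)*r(-6))*(-28) = -10/√(-6)*(-28) = -10*(-I*√6/6)*(-28) = -(-5)*I*√6/3*(-28) = (5*I*√6/3)*(-28) = -140*I*√6/3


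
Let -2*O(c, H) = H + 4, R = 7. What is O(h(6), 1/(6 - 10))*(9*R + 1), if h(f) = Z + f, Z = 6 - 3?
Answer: -120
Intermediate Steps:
Z = 3
h(f) = 3 + f
O(c, H) = -2 - H/2 (O(c, H) = -(H + 4)/2 = -(4 + H)/2 = -2 - H/2)
O(h(6), 1/(6 - 10))*(9*R + 1) = (-2 - 1/(2*(6 - 10)))*(9*7 + 1) = (-2 - 1/2/(-4))*(63 + 1) = (-2 - 1/2*(-1/4))*64 = (-2 + 1/8)*64 = -15/8*64 = -120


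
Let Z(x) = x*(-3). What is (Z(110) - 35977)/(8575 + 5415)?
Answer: -36307/13990 ≈ -2.5952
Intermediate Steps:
Z(x) = -3*x
(Z(110) - 35977)/(8575 + 5415) = (-3*110 - 35977)/(8575 + 5415) = (-330 - 35977)/13990 = -36307*1/13990 = -36307/13990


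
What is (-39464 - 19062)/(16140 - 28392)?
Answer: 29263/6126 ≈ 4.7769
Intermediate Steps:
(-39464 - 19062)/(16140 - 28392) = -58526/(-12252) = -58526*(-1/12252) = 29263/6126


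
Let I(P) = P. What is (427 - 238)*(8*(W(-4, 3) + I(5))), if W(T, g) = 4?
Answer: 13608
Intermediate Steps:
(427 - 238)*(8*(W(-4, 3) + I(5))) = (427 - 238)*(8*(4 + 5)) = 189*(8*9) = 189*72 = 13608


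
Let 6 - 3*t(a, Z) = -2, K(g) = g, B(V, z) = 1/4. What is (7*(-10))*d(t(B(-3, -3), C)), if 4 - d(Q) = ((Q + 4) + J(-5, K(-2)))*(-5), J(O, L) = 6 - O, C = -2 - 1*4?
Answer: -19390/3 ≈ -6463.3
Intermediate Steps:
B(V, z) = ¼
C = -6 (C = -2 - 4 = -6)
t(a, Z) = 8/3 (t(a, Z) = 2 - ⅓*(-2) = 2 + ⅔ = 8/3)
d(Q) = 79 + 5*Q (d(Q) = 4 - ((Q + 4) + (6 - 1*(-5)))*(-5) = 4 - ((4 + Q) + (6 + 5))*(-5) = 4 - ((4 + Q) + 11)*(-5) = 4 - (15 + Q)*(-5) = 4 - (-75 - 5*Q) = 4 + (75 + 5*Q) = 79 + 5*Q)
(7*(-10))*d(t(B(-3, -3), C)) = (7*(-10))*(79 + 5*(8/3)) = -70*(79 + 40/3) = -70*277/3 = -19390/3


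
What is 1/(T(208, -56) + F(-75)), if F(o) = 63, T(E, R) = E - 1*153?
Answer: 1/118 ≈ 0.0084746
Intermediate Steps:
T(E, R) = -153 + E (T(E, R) = E - 153 = -153 + E)
1/(T(208, -56) + F(-75)) = 1/((-153 + 208) + 63) = 1/(55 + 63) = 1/118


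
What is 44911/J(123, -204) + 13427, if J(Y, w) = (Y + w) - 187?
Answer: 3553525/268 ≈ 13259.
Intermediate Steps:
J(Y, w) = -187 + Y + w
44911/J(123, -204) + 13427 = 44911/(-187 + 123 - 204) + 13427 = 44911/(-268) + 13427 = 44911*(-1/268) + 13427 = -44911/268 + 13427 = 3553525/268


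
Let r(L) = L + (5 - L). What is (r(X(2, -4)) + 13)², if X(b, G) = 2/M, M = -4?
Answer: 324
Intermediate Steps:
X(b, G) = -½ (X(b, G) = 2/(-4) = 2*(-¼) = -½)
r(L) = 5
(r(X(2, -4)) + 13)² = (5 + 13)² = 18² = 324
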